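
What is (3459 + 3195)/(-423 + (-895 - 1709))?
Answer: -2218/1009 ≈ -2.1982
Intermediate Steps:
(3459 + 3195)/(-423 + (-895 - 1709)) = 6654/(-423 - 2604) = 6654/(-3027) = 6654*(-1/3027) = -2218/1009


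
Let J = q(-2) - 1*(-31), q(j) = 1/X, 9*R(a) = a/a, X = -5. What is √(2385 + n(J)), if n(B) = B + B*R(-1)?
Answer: √21773/3 ≈ 49.186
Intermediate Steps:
R(a) = ⅑ (R(a) = (a/a)/9 = (⅑)*1 = ⅑)
q(j) = -⅕ (q(j) = 1/(-5) = -⅕)
J = 154/5 (J = -⅕ - 1*(-31) = -⅕ + 31 = 154/5 ≈ 30.800)
n(B) = 10*B/9 (n(B) = B + B*(⅑) = B + B/9 = 10*B/9)
√(2385 + n(J)) = √(2385 + (10/9)*(154/5)) = √(2385 + 308/9) = √(21773/9) = √21773/3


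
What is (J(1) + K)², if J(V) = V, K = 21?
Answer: 484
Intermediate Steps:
(J(1) + K)² = (1 + 21)² = 22² = 484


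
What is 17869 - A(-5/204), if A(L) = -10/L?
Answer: 17461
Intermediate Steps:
17869 - A(-5/204) = 17869 - (-10)/((-5/204)) = 17869 - (-10)/((-5*1/204)) = 17869 - (-10)/(-5/204) = 17869 - (-10)*(-204)/5 = 17869 - 1*408 = 17869 - 408 = 17461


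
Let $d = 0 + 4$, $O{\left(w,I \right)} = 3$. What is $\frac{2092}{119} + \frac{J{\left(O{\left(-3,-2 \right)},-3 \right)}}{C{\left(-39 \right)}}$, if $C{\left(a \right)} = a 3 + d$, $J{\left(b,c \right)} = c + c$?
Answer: $\frac{237110}{13447} \approx 17.633$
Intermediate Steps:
$J{\left(b,c \right)} = 2 c$
$d = 4$
$C{\left(a \right)} = 4 + 3 a$ ($C{\left(a \right)} = a 3 + 4 = 3 a + 4 = 4 + 3 a$)
$\frac{2092}{119} + \frac{J{\left(O{\left(-3,-2 \right)},-3 \right)}}{C{\left(-39 \right)}} = \frac{2092}{119} + \frac{2 \left(-3\right)}{4 + 3 \left(-39\right)} = 2092 \cdot \frac{1}{119} - \frac{6}{4 - 117} = \frac{2092}{119} - \frac{6}{-113} = \frac{2092}{119} - - \frac{6}{113} = \frac{2092}{119} + \frac{6}{113} = \frac{237110}{13447}$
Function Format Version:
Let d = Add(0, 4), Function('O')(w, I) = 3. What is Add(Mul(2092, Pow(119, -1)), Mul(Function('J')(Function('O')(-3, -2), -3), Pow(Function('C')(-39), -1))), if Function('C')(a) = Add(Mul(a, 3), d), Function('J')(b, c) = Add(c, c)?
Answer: Rational(237110, 13447) ≈ 17.633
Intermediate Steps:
Function('J')(b, c) = Mul(2, c)
d = 4
Function('C')(a) = Add(4, Mul(3, a)) (Function('C')(a) = Add(Mul(a, 3), 4) = Add(Mul(3, a), 4) = Add(4, Mul(3, a)))
Add(Mul(2092, Pow(119, -1)), Mul(Function('J')(Function('O')(-3, -2), -3), Pow(Function('C')(-39), -1))) = Add(Mul(2092, Pow(119, -1)), Mul(Mul(2, -3), Pow(Add(4, Mul(3, -39)), -1))) = Add(Mul(2092, Rational(1, 119)), Mul(-6, Pow(Add(4, -117), -1))) = Add(Rational(2092, 119), Mul(-6, Pow(-113, -1))) = Add(Rational(2092, 119), Mul(-6, Rational(-1, 113))) = Add(Rational(2092, 119), Rational(6, 113)) = Rational(237110, 13447)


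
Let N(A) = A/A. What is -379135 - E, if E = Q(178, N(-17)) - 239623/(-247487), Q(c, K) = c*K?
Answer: -93875276054/247487 ≈ -3.7931e+5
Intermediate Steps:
N(A) = 1
Q(c, K) = K*c
E = 44292309/247487 (E = 1*178 - 239623/(-247487) = 178 - 239623*(-1/247487) = 178 + 239623/247487 = 44292309/247487 ≈ 178.97)
-379135 - E = -379135 - 1*44292309/247487 = -379135 - 44292309/247487 = -93875276054/247487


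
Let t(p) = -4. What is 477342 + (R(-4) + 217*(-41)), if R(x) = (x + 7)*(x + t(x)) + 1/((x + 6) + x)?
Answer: 936841/2 ≈ 4.6842e+5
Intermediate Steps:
R(x) = 1/(6 + 2*x) + (-4 + x)*(7 + x) (R(x) = (x + 7)*(x - 4) + 1/((x + 6) + x) = (7 + x)*(-4 + x) + 1/((6 + x) + x) = (-4 + x)*(7 + x) + 1/(6 + 2*x) = 1/(6 + 2*x) + (-4 + x)*(7 + x))
477342 + (R(-4) + 217*(-41)) = 477342 + ((-167/2 + (-4)**3 - 19*(-4) + 6*(-4)**2)/(3 - 4) + 217*(-41)) = 477342 + ((-167/2 - 64 + 76 + 6*16)/(-1) - 8897) = 477342 + (-(-167/2 - 64 + 76 + 96) - 8897) = 477342 + (-1*49/2 - 8897) = 477342 + (-49/2 - 8897) = 477342 - 17843/2 = 936841/2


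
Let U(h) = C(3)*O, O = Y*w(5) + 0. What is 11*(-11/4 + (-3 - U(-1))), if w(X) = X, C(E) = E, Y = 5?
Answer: -3553/4 ≈ -888.25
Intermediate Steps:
O = 25 (O = 5*5 + 0 = 25 + 0 = 25)
U(h) = 75 (U(h) = 3*25 = 75)
11*(-11/4 + (-3 - U(-1))) = 11*(-11/4 + (-3 - 1*75)) = 11*(-11*1/4 + (-3 - 75)) = 11*(-11/4 - 78) = 11*(-323/4) = -3553/4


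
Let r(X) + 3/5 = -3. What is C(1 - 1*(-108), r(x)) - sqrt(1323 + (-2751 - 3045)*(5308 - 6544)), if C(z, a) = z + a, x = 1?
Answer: 527/5 - 9*sqrt(88459) ≈ -2571.4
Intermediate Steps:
r(X) = -18/5 (r(X) = -3/5 - 3 = -18/5)
C(z, a) = a + z
C(1 - 1*(-108), r(x)) - sqrt(1323 + (-2751 - 3045)*(5308 - 6544)) = (-18/5 + (1 - 1*(-108))) - sqrt(1323 + (-2751 - 3045)*(5308 - 6544)) = (-18/5 + (1 + 108)) - sqrt(1323 - 5796*(-1236)) = (-18/5 + 109) - sqrt(1323 + 7163856) = 527/5 - sqrt(7165179) = 527/5 - 9*sqrt(88459)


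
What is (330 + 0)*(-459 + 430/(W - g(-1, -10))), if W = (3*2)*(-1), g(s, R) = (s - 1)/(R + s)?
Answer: -2965215/17 ≈ -1.7442e+5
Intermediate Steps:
g(s, R) = (-1 + s)/(R + s)
W = -6 (W = 6*(-1) = -6)
(330 + 0)*(-459 + 430/(W - g(-1, -10))) = (330 + 0)*(-459 + 430/(-6 - (-1 - 1)/(-10 - 1))) = 330*(-459 + 430/(-6 - (-2)/(-11))) = 330*(-459 + 430/(-6 - (-1)*(-2)/11)) = 330*(-459 + 430/(-6 - 1*2/11)) = 330*(-459 + 430/(-6 - 2/11)) = 330*(-459 + 430/(-68/11)) = 330*(-459 + 430*(-11/68)) = 330*(-459 - 2365/34) = 330*(-17971/34) = -2965215/17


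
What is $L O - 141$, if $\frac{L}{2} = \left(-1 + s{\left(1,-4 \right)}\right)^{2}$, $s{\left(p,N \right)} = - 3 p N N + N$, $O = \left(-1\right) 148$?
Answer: $-831605$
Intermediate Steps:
$O = -148$
$s{\left(p,N \right)} = N - 3 p N^{2}$ ($s{\left(p,N \right)} = - 3 N p N + N = - 3 p N^{2} + N = N - 3 p N^{2}$)
$L = 5618$ ($L = 2 \left(-1 - 4 \left(1 - \left(-12\right) 1\right)\right)^{2} = 2 \left(-1 - 4 \left(1 + 12\right)\right)^{2} = 2 \left(-1 - 52\right)^{2} = 2 \left(-53\right)^{2} = 2 \cdot 2809 = 5618$)
$L O - 141 = 5618 \left(-148\right) - 141 = -831464 - 141 = -831605$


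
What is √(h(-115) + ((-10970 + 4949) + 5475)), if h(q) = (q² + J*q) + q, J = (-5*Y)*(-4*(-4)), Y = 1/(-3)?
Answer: 2*√21369/3 ≈ 97.454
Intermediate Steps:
Y = -⅓ ≈ -0.33333
J = 80/3 (J = (-5*(-⅓))*(-4*(-4)) = (5/3)*16 = 80/3 ≈ 26.667)
h(q) = q² + 83*q/3 (h(q) = (q² + 80*q/3) + q = q² + 83*q/3)
√(h(-115) + ((-10970 + 4949) + 5475)) = √((⅓)*(-115)*(83 + 3*(-115)) + ((-10970 + 4949) + 5475)) = √((⅓)*(-115)*(83 - 345) + (-6021 + 5475)) = √((⅓)*(-115)*(-262) - 546) = √(30130/3 - 546) = √(28492/3) = 2*√21369/3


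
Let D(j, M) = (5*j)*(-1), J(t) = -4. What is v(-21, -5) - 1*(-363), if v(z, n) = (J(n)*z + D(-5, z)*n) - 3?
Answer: 319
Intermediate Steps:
D(j, M) = -5*j
v(z, n) = -3 - 4*z + 25*n (v(z, n) = (-4*z + (-5*(-5))*n) - 3 = (-4*z + 25*n) - 3 = -3 - 4*z + 25*n)
v(-21, -5) - 1*(-363) = (-3 - 4*(-21) + 25*(-5)) - 1*(-363) = (-3 + 84 - 125) + 363 = -44 + 363 = 319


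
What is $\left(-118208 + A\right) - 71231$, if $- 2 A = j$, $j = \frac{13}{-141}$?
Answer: $- \frac{53421785}{282} \approx -1.8944 \cdot 10^{5}$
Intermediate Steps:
$j = - \frac{13}{141}$ ($j = 13 \left(- \frac{1}{141}\right) = - \frac{13}{141} \approx -0.092199$)
$A = \frac{13}{282}$ ($A = \left(- \frac{1}{2}\right) \left(- \frac{13}{141}\right) = \frac{13}{282} \approx 0.046099$)
$\left(-118208 + A\right) - 71231 = \left(-118208 + \frac{13}{282}\right) - 71231 = - \frac{33334643}{282} - 71231 = - \frac{53421785}{282}$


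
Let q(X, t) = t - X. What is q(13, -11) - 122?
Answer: -146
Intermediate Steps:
q(13, -11) - 122 = (-11 - 1*13) - 122 = (-11 - 13) - 122 = -24 - 122 = -146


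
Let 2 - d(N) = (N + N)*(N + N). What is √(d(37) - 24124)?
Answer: I*√29598 ≈ 172.04*I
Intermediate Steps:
d(N) = 2 - 4*N² (d(N) = 2 - (N + N)*(N + N) = 2 - 2*N*2*N = 2 - 4*N²)
√(d(37) - 24124) = √((2 - 4*37²) - 24124) = √((2 - 4*1369) - 24124) = √((2 - 5476) - 24124) = √(-5474 - 24124) = √(-29598) = I*√29598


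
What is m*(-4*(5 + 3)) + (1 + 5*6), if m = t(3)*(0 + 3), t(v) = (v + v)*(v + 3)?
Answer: -3425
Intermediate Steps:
t(v) = 2*v*(3 + v) (t(v) = (2*v)*(3 + v) = 2*v*(3 + v))
m = 108 (m = (2*3*(3 + 3))*(0 + 3) = (2*3*6)*3 = 36*3 = 108)
m*(-4*(5 + 3)) + (1 + 5*6) = 108*(-4*(5 + 3)) + (1 + 5*6) = 108*(-4*8) + (1 + 30) = 108*(-32) + 31 = -3456 + 31 = -3425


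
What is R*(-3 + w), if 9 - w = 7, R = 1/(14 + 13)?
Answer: -1/27 ≈ -0.037037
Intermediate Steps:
R = 1/27 ≈ 0.037037
w = 2 (w = 9 - 1*7 = 9 - 7 = 2)
R*(-3 + w) = (-3 + 2)/27 = (1/27)*(-1) = -1/27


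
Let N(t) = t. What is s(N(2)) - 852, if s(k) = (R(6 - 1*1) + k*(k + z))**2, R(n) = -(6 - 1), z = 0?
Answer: -851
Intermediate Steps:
R(n) = -5 (R(n) = -1*5 = -5)
s(k) = (-5 + k**2)**2 (s(k) = (-5 + k*(k + 0))**2 = (-5 + k*k)**2 = (-5 + k**2)**2)
s(N(2)) - 852 = (-5 + 2**2)**2 - 852 = (-5 + 4)**2 - 852 = (-1)**2 - 852 = 1 - 852 = -851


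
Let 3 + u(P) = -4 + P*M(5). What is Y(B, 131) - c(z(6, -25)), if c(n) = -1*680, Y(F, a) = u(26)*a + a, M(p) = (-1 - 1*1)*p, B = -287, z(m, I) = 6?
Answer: -34166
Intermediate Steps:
M(p) = -2*p (M(p) = (-1 - 1)*p = -2*p)
u(P) = -7 - 10*P (u(P) = -3 + (-4 + P*(-2*5)) = -3 + (-4 + P*(-10)) = -3 + (-4 - 10*P) = -7 - 10*P)
Y(F, a) = -266*a (Y(F, a) = (-7 - 10*26)*a + a = (-7 - 260)*a + a = -267*a + a = -266*a)
c(n) = -680
Y(B, 131) - c(z(6, -25)) = -266*131 - 1*(-680) = -34846 + 680 = -34166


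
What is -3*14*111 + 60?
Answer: -4602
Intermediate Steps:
-3*14*111 + 60 = -42*111 + 60 = -4662 + 60 = -4602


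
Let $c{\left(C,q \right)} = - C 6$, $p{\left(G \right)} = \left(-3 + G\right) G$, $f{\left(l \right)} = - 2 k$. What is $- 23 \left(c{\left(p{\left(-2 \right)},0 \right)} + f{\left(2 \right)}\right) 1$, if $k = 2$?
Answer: $1472$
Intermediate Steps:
$f{\left(l \right)} = -4$ ($f{\left(l \right)} = \left(-2\right) 2 = -4$)
$p{\left(G \right)} = G \left(-3 + G\right)$
$c{\left(C,q \right)} = - 6 C$
$- 23 \left(c{\left(p{\left(-2 \right)},0 \right)} + f{\left(2 \right)}\right) 1 = - 23 \left(- 6 \left(- 2 \left(-3 - 2\right)\right) - 4\right) 1 = - 23 \left(- 6 \left(\left(-2\right) \left(-5\right)\right) - 4\right) 1 = - 23 \left(\left(-6\right) 10 - 4\right) 1 = - 23 \left(-60 - 4\right) 1 = \left(-23\right) \left(-64\right) 1 = 1472 \cdot 1 = 1472$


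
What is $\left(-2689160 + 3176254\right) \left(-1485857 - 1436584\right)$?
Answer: $-1423503476454$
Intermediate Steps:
$\left(-2689160 + 3176254\right) \left(-1485857 - 1436584\right) = 487094 \left(-2922441\right) = -1423503476454$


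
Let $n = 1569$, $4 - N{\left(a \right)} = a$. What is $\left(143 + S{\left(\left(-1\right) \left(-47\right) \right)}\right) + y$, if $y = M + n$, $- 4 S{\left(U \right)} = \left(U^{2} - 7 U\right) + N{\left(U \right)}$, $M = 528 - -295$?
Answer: $\frac{8303}{4} \approx 2075.8$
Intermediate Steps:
$N{\left(a \right)} = 4 - a$
$M = 823$ ($M = 528 + 295 = 823$)
$S{\left(U \right)} = -1 + 2 U - \frac{U^{2}}{4}$ ($S{\left(U \right)} = - \frac{\left(U^{2} - 7 U\right) - \left(-4 + U\right)}{4} = - \frac{4 + U^{2} - 8 U}{4} = -1 + 2 U - \frac{U^{2}}{4}$)
$y = 2392$ ($y = 823 + 1569 = 2392$)
$\left(143 + S{\left(\left(-1\right) \left(-47\right) \right)}\right) + y = \left(143 - \left(1 + \frac{2209}{4} - \left(-2\right) \left(-47\right)\right)\right) + 2392 = \left(143 - \left(-93 + \frac{2209}{4}\right)\right) + 2392 = \left(143 - \frac{1837}{4}\right) + 2392 = - \frac{1265}{4} + 2392 = \frac{8303}{4}$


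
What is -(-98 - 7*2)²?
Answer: -12544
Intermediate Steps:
-(-98 - 7*2)² = -(-98 - 14)² = -1*(-112)² = -1*12544 = -12544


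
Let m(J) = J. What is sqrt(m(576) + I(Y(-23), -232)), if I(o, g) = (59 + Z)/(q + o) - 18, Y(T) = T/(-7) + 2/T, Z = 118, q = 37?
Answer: sqrt(5889314514)/3236 ≈ 23.715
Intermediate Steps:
Y(T) = 2/T - T/7 (Y(T) = T*(-1/7) + 2/T = -T/7 + 2/T = 2/T - T/7)
I(o, g) = -18 + 177/(37 + o) (I(o, g) = (59 + 118)/(37 + o) - 18 = 177/(37 + o) - 18 = -18 + 177/(37 + o))
sqrt(m(576) + I(Y(-23), -232)) = sqrt(576 + 3*(-163 - 6*(2/(-23) - 1/7*(-23)))/(37 + (2/(-23) - 1/7*(-23)))) = sqrt(576 + 3*(-163 - 6*(2*(-1/23) + 23/7))/(37 + (2*(-1/23) + 23/7))) = sqrt(576 + 3*(-163 - 6*(-2/23 + 23/7))/(37 + (-2/23 + 23/7))) = sqrt(576 + 3*(-163 - 6*515/161)/(37 + 515/161)) = sqrt(576 + 3*(-163 - 3090/161)/(6472/161)) = sqrt(576 + 3*(161/6472)*(-29333/161)) = sqrt(576 - 87999/6472) = sqrt(3639873/6472) = sqrt(5889314514)/3236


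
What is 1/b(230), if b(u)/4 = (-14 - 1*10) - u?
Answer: -1/1016 ≈ -0.00098425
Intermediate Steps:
b(u) = -96 - 4*u (b(u) = 4*((-14 - 1*10) - u) = 4*((-14 - 10) - u) = 4*(-24 - u) = -96 - 4*u)
1/b(230) = 1/(-96 - 4*230) = 1/(-96 - 920) = 1/(-1016) = -1/1016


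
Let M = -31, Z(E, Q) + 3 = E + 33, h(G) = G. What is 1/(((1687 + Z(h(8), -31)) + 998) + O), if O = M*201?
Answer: -1/3508 ≈ -0.00028506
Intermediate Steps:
Z(E, Q) = 30 + E (Z(E, Q) = -3 + (E + 33) = -3 + (33 + E) = 30 + E)
O = -6231 (O = -31*201 = -6231)
1/(((1687 + Z(h(8), -31)) + 998) + O) = 1/(((1687 + (30 + 8)) + 998) - 6231) = 1/(((1687 + 38) + 998) - 6231) = 1/((1725 + 998) - 6231) = 1/(2723 - 6231) = 1/(-3508) = -1/3508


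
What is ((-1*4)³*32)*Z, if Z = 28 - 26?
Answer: -4096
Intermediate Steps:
Z = 2
((-1*4)³*32)*Z = ((-1*4)³*32)*2 = ((-4)³*32)*2 = -64*32*2 = -2048*2 = -4096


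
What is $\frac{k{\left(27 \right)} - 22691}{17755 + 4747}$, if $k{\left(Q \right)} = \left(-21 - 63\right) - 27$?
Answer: $- \frac{11401}{11251} \approx -1.0133$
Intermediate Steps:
$k{\left(Q \right)} = -111$ ($k{\left(Q \right)} = \left(-21 - 63\right) - 27 = -84 - 27 = -111$)
$\frac{k{\left(27 \right)} - 22691}{17755 + 4747} = \frac{-111 - 22691}{17755 + 4747} = - \frac{22802}{22502} = \left(-22802\right) \frac{1}{22502} = - \frac{11401}{11251}$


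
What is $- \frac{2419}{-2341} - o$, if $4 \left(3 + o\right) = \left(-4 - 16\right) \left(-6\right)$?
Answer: $- \frac{60788}{2341} \approx -25.967$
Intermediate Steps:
$o = 27$ ($o = -3 + \frac{\left(-4 - 16\right) \left(-6\right)}{4} = -3 + \frac{\left(-20\right) \left(-6\right)}{4} = -3 + \frac{1}{4} \cdot 120 = -3 + 30 = 27$)
$- \frac{2419}{-2341} - o = - \frac{2419}{-2341} - 27 = \left(-2419\right) \left(- \frac{1}{2341}\right) - 27 = \frac{2419}{2341} - 27 = - \frac{60788}{2341}$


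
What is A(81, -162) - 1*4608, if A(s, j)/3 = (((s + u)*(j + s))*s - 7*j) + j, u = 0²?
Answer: -1596015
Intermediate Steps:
u = 0
A(s, j) = -18*j + 3*s²*(j + s) (A(s, j) = 3*((((s + 0)*(j + s))*s - 7*j) + j) = 3*(((s*(j + s))*s - 7*j) + j) = 3*((s²*(j + s) - 7*j) + j) = 3*((-7*j + s²*(j + s)) + j) = 3*(-6*j + s²*(j + s)) = -18*j + 3*s²*(j + s))
A(81, -162) - 1*4608 = (-18*(-162) + 3*81³ + 3*(-162)*81²) - 1*4608 = (2916 + 3*531441 + 3*(-162)*6561) - 4608 = (2916 + 1594323 - 3188646) - 4608 = -1591407 - 4608 = -1596015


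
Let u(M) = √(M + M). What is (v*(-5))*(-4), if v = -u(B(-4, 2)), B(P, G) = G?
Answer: -40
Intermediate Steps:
u(M) = √2*√M (u(M) = √(2*M) = √2*√M)
v = -2 (v = -√2*√2 = -1*2 = -2)
(v*(-5))*(-4) = -2*(-5)*(-4) = 10*(-4) = -40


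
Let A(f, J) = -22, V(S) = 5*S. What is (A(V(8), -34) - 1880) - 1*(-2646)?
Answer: 744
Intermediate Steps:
(A(V(8), -34) - 1880) - 1*(-2646) = (-22 - 1880) - 1*(-2646) = -1902 + 2646 = 744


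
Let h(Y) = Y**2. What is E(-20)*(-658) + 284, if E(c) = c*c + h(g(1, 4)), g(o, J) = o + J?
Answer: -279366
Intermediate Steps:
g(o, J) = J + o
E(c) = 25 + c**2 (E(c) = c*c + (4 + 1)**2 = c**2 + 5**2 = c**2 + 25 = 25 + c**2)
E(-20)*(-658) + 284 = (25 + (-20)**2)*(-658) + 284 = (25 + 400)*(-658) + 284 = 425*(-658) + 284 = -279650 + 284 = -279366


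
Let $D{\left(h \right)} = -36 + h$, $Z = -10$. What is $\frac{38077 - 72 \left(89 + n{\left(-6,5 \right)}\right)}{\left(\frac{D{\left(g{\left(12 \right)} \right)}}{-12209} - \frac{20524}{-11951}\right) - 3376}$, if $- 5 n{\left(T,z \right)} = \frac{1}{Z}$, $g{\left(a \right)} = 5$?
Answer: $- \frac{115515151192951}{12308509959675} \approx -9.385$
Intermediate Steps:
$n{\left(T,z \right)} = \frac{1}{50}$ ($n{\left(T,z \right)} = - \frac{1}{5 \left(-10\right)} = \left(- \frac{1}{5}\right) \left(- \frac{1}{10}\right) = \frac{1}{50}$)
$\frac{38077 - 72 \left(89 + n{\left(-6,5 \right)}\right)}{\left(\frac{D{\left(g{\left(12 \right)} \right)}}{-12209} - \frac{20524}{-11951}\right) - 3376} = \frac{38077 - 72 \left(89 + \frac{1}{50}\right)}{\left(\frac{-36 + 5}{-12209} - \frac{20524}{-11951}\right) - 3376} = \frac{38077 - \frac{160236}{25}}{\left(\left(-31\right) \left(- \frac{1}{12209}\right) - - \frac{20524}{11951}\right) - 3376} = \frac{38077 - \frac{160236}{25}}{\left(\frac{31}{12209} + \frac{20524}{11951}\right) - 3376} = \frac{791689}{25 \left(\frac{250947997}{145909759} - 3376\right)} = \frac{791689}{25 \left(- \frac{492340398387}{145909759}\right)} = \frac{791689}{25} \left(- \frac{145909759}{492340398387}\right) = - \frac{115515151192951}{12308509959675}$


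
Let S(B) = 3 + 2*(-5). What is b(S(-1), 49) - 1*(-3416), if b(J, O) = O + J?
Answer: 3458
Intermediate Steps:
S(B) = -7 (S(B) = 3 - 10 = -7)
b(J, O) = J + O
b(S(-1), 49) - 1*(-3416) = (-7 + 49) - 1*(-3416) = 42 + 3416 = 3458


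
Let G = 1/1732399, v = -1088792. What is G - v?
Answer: 1886222172009/1732399 ≈ 1.0888e+6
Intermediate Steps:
G = 1/1732399 ≈ 5.7723e-7
G - v = 1/1732399 - 1*(-1088792) = 1/1732399 + 1088792 = 1886222172009/1732399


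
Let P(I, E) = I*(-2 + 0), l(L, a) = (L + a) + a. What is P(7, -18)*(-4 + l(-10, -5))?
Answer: 336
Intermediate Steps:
l(L, a) = L + 2*a
P(I, E) = -2*I (P(I, E) = I*(-2) = -2*I)
P(7, -18)*(-4 + l(-10, -5)) = (-2*7)*(-4 + (-10 + 2*(-5))) = -14*(-4 + (-10 - 10)) = -14*(-4 - 20) = -14*(-24) = 336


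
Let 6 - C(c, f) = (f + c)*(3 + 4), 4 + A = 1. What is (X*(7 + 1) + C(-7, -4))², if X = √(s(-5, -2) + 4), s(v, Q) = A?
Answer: 8281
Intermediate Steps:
A = -3 (A = -4 + 1 = -3)
s(v, Q) = -3
C(c, f) = 6 - 7*c - 7*f (C(c, f) = 6 - (f + c)*(3 + 4) = 6 - (c + f)*7 = 6 - (7*c + 7*f) = 6 + (-7*c - 7*f) = 6 - 7*c - 7*f)
X = 1 (X = √(-3 + 4) = √1 = 1)
(X*(7 + 1) + C(-7, -4))² = (1*(7 + 1) + (6 - 7*(-7) - 7*(-4)))² = (1*8 + (6 + 49 + 28))² = (8 + 83)² = 91² = 8281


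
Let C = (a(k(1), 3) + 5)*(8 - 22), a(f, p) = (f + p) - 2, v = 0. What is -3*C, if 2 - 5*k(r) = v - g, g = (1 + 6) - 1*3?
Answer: 1512/5 ≈ 302.40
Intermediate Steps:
g = 4 (g = 7 - 3 = 4)
k(r) = 6/5 (k(r) = ⅖ - (0 - 1*4)/5 = ⅖ - (0 - 4)/5 = ⅖ - ⅕*(-4) = ⅖ + ⅘ = 6/5)
a(f, p) = -2 + f + p
C = -504/5 (C = ((-2 + 6/5 + 3) + 5)*(8 - 22) = (11/5 + 5)*(-14) = (36/5)*(-14) = -504/5 ≈ -100.80)
-3*C = -3*(-504/5) = 1512/5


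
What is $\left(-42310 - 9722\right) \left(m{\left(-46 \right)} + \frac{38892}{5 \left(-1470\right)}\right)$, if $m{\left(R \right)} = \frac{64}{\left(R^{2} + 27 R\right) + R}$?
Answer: $\frac{3275969408}{12075} \approx 2.713 \cdot 10^{5}$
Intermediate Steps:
$m{\left(R \right)} = \frac{64}{R^{2} + 28 R}$
$\left(-42310 - 9722\right) \left(m{\left(-46 \right)} + \frac{38892}{5 \left(-1470\right)}\right) = \left(-42310 - 9722\right) \left(\frac{64}{\left(-46\right) \left(28 - 46\right)} + \frac{38892}{5 \left(-1470\right)}\right) = - 52032 \left(64 \left(- \frac{1}{46}\right) \frac{1}{-18} + \frac{38892}{-7350}\right) = - 52032 \left(64 \left(- \frac{1}{46}\right) \left(- \frac{1}{18}\right) + 38892 \left(- \frac{1}{7350}\right)\right) = - 52032 \left(\frac{16}{207} - \frac{926}{175}\right) = \left(-52032\right) \left(- \frac{188882}{36225}\right) = \frac{3275969408}{12075}$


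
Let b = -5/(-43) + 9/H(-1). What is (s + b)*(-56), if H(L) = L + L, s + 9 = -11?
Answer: 58716/43 ≈ 1365.5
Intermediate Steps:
s = -20 (s = -9 - 11 = -20)
H(L) = 2*L
b = -377/86 (b = -5/(-43) + 9/((2*(-1))) = -5*(-1/43) + 9/(-2) = 5/43 + 9*(-½) = 5/43 - 9/2 = -377/86 ≈ -4.3837)
(s + b)*(-56) = (-20 - 377/86)*(-56) = -2097/86*(-56) = 58716/43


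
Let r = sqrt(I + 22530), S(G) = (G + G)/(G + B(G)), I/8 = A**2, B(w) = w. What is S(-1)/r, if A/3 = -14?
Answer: sqrt(36642)/36642 ≈ 0.0052241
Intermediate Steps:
A = -42 (A = 3*(-14) = -42)
I = 14112 (I = 8*(-42)**2 = 8*1764 = 14112)
S(G) = 1 (S(G) = (G + G)/(G + G) = (2*G)/((2*G)) = (2*G)*(1/(2*G)) = 1)
r = sqrt(36642) (r = sqrt(14112 + 22530) = sqrt(36642) ≈ 191.42)
S(-1)/r = 1/sqrt(36642) = 1*(sqrt(36642)/36642) = sqrt(36642)/36642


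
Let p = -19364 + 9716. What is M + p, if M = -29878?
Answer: -39526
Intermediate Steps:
p = -9648
M + p = -29878 - 9648 = -39526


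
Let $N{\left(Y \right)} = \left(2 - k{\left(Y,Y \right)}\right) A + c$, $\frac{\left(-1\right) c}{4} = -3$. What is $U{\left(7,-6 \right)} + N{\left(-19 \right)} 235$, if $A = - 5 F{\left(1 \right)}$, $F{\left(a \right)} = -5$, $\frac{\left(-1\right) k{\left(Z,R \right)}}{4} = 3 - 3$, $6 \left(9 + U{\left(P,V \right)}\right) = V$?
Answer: $14560$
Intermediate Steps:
$U{\left(P,V \right)} = -9 + \frac{V}{6}$
$k{\left(Z,R \right)} = 0$ ($k{\left(Z,R \right)} = - 4 \left(3 - 3\right) = \left(-4\right) 0 = 0$)
$c = 12$ ($c = \left(-4\right) \left(-3\right) = 12$)
$A = 25$ ($A = \left(-5\right) \left(-5\right) = 25$)
$N{\left(Y \right)} = 62$ ($N{\left(Y \right)} = \left(2 - 0\right) 25 + 12 = \left(2 + 0\right) 25 + 12 = 2 \cdot 25 + 12 = 50 + 12 = 62$)
$U{\left(7,-6 \right)} + N{\left(-19 \right)} 235 = \left(-9 + \frac{1}{6} \left(-6\right)\right) + 62 \cdot 235 = \left(-9 - 1\right) + 14570 = -10 + 14570 = 14560$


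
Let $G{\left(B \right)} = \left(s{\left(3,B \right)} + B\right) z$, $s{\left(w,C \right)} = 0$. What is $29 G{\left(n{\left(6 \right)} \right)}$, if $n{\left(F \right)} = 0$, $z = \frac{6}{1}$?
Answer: $0$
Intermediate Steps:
$z = 6$ ($z = 6 \cdot 1 = 6$)
$G{\left(B \right)} = 6 B$ ($G{\left(B \right)} = \left(0 + B\right) 6 = B 6 = 6 B$)
$29 G{\left(n{\left(6 \right)} \right)} = 29 \cdot 6 \cdot 0 = 29 \cdot 0 = 0$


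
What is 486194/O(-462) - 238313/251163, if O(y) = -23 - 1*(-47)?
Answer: 20351370685/1004652 ≈ 20257.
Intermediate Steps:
O(y) = 24 (O(y) = -23 + 47 = 24)
486194/O(-462) - 238313/251163 = 486194/24 - 238313/251163 = 486194*(1/24) - 238313*1/251163 = 243097/12 - 238313/251163 = 20351370685/1004652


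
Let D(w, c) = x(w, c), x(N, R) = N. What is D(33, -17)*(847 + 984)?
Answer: 60423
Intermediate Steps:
D(w, c) = w
D(33, -17)*(847 + 984) = 33*(847 + 984) = 33*1831 = 60423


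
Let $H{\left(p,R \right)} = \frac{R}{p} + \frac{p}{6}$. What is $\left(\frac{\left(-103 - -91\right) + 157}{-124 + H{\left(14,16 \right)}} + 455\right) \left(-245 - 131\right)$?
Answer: $- \frac{431858560}{2531} \approx -1.7063 \cdot 10^{5}$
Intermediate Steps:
$H{\left(p,R \right)} = \frac{p}{6} + \frac{R}{p}$ ($H{\left(p,R \right)} = \frac{R}{p} + p \frac{1}{6} = \frac{R}{p} + \frac{p}{6} = \frac{p}{6} + \frac{R}{p}$)
$\left(\frac{\left(-103 - -91\right) + 157}{-124 + H{\left(14,16 \right)}} + 455\right) \left(-245 - 131\right) = \left(\frac{\left(-103 - -91\right) + 157}{-124 + \left(\frac{1}{6} \cdot 14 + \frac{16}{14}\right)} + 455\right) \left(-245 - 131\right) = \left(\frac{\left(-103 + 91\right) + 157}{-124 + \left(\frac{7}{3} + 16 \cdot \frac{1}{14}\right)} + 455\right) \left(-245 - 131\right) = \left(\frac{-12 + 157}{-124 + \left(\frac{7}{3} + \frac{8}{7}\right)} + 455\right) \left(-376\right) = \left(\frac{145}{-124 + \frac{73}{21}} + 455\right) \left(-376\right) = \left(\frac{145}{- \frac{2531}{21}} + 455\right) \left(-376\right) = \left(145 \left(- \frac{21}{2531}\right) + 455\right) \left(-376\right) = \left(- \frac{3045}{2531} + 455\right) \left(-376\right) = \frac{1148560}{2531} \left(-376\right) = - \frac{431858560}{2531}$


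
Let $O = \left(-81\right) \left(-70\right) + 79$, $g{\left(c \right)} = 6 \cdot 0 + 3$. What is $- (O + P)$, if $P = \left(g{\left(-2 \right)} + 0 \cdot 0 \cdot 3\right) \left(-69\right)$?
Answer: $-5542$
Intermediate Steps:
$g{\left(c \right)} = 3$ ($g{\left(c \right)} = 0 + 3 = 3$)
$P = -207$ ($P = \left(3 + 0 \cdot 0 \cdot 3\right) \left(-69\right) = \left(3 + 0 \cdot 3\right) \left(-69\right) = \left(3 + 0\right) \left(-69\right) = 3 \left(-69\right) = -207$)
$O = 5749$ ($O = 5670 + 79 = 5749$)
$- (O + P) = - (5749 - 207) = \left(-1\right) 5542 = -5542$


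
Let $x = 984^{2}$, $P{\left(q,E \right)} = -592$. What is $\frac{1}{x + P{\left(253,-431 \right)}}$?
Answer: $\frac{1}{967664} \approx 1.0334 \cdot 10^{-6}$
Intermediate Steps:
$x = 968256$
$\frac{1}{x + P{\left(253,-431 \right)}} = \frac{1}{968256 - 592} = \frac{1}{967664}$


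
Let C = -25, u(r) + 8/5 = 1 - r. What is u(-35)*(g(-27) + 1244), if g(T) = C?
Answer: 209668/5 ≈ 41934.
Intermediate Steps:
u(r) = -⅗ - r (u(r) = -8/5 + (1 - r) = -⅗ - r)
g(T) = -25
u(-35)*(g(-27) + 1244) = (-⅗ - 1*(-35))*(-25 + 1244) = (-⅗ + 35)*1219 = (172/5)*1219 = 209668/5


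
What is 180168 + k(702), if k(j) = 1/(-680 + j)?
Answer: 3963697/22 ≈ 1.8017e+5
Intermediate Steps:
180168 + k(702) = 180168 + 1/(-680 + 702) = 180168 + 1/22 = 3963697/22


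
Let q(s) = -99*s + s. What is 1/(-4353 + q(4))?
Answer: -1/4745 ≈ -0.00021075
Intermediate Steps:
q(s) = -98*s
1/(-4353 + q(4)) = 1/(-4353 - 98*4) = 1/(-4353 - 392) = 1/(-4745) = -1/4745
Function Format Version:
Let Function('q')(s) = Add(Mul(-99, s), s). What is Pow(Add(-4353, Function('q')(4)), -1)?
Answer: Rational(-1, 4745) ≈ -0.00021075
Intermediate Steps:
Function('q')(s) = Mul(-98, s)
Pow(Add(-4353, Function('q')(4)), -1) = Pow(Add(-4353, Mul(-98, 4)), -1) = Pow(Add(-4353, -392), -1) = Pow(-4745, -1) = Rational(-1, 4745)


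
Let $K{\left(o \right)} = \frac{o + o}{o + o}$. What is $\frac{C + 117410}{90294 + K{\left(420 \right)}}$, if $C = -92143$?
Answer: $\frac{25267}{90295} \approx 0.27983$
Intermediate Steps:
$K{\left(o \right)} = 1$ ($K{\left(o \right)} = \frac{2 o}{2 o} = 2 o \frac{1}{2 o} = 1$)
$\frac{C + 117410}{90294 + K{\left(420 \right)}} = \frac{-92143 + 117410}{90294 + 1} = \frac{25267}{90295}$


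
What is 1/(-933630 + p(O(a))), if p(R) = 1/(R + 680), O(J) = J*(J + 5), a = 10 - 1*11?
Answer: -676/631133879 ≈ -1.0711e-6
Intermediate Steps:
a = -1 (a = 10 - 11 = -1)
O(J) = J*(5 + J)
p(R) = 1/(680 + R)
1/(-933630 + p(O(a))) = 1/(-933630 + 1/(680 - (5 - 1))) = 1/(-933630 + 1/(680 - 1*4)) = 1/(-933630 + 1/(680 - 4)) = 1/(-933630 + 1/676) = 1/(-631133879/676) = -676/631133879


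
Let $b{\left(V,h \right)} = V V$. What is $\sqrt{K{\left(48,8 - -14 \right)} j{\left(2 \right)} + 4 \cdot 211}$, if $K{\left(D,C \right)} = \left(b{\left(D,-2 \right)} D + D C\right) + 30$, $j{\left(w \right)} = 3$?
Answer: $\sqrt{335878} \approx 579.55$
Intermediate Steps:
$b{\left(V,h \right)} = V^{2}$
$K{\left(D,C \right)} = 30 + D^{3} + C D$ ($K{\left(D,C \right)} = \left(D^{2} D + D C\right) + 30 = \left(D^{3} + C D\right) + 30 = 30 + D^{3} + C D$)
$\sqrt{K{\left(48,8 - -14 \right)} j{\left(2 \right)} + 4 \cdot 211} = \sqrt{\left(30 + 48^{3} + \left(8 - -14\right) 48\right) 3 + 4 \cdot 211} = \sqrt{\left(30 + 110592 + \left(8 + 14\right) 48\right) 3 + 844} = \sqrt{\left(30 + 110592 + 22 \cdot 48\right) 3 + 844} = \sqrt{\left(30 + 110592 + 1056\right) 3 + 844} = \sqrt{111678 \cdot 3 + 844} = \sqrt{335034 + 844} = \sqrt{335878}$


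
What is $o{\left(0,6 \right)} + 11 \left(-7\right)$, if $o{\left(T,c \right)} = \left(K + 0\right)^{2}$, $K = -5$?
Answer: $-52$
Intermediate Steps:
$o{\left(T,c \right)} = 25$ ($o{\left(T,c \right)} = \left(-5 + 0\right)^{2} = \left(-5\right)^{2} = 25$)
$o{\left(0,6 \right)} + 11 \left(-7\right) = 25 + 11 \left(-7\right) = 25 - 77 = -52$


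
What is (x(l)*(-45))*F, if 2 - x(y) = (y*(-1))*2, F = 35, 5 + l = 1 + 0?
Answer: 9450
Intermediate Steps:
l = -4 (l = -5 + (1 + 0) = -5 + 1 = -4)
x(y) = 2 + 2*y (x(y) = 2 - y*(-1)*2 = 2 - (-y)*2 = 2 - (-2)*y = 2 + 2*y)
(x(l)*(-45))*F = ((2 + 2*(-4))*(-45))*35 = ((2 - 8)*(-45))*35 = -6*(-45)*35 = 270*35 = 9450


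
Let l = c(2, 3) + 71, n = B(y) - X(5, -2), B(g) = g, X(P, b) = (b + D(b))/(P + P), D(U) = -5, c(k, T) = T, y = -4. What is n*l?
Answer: -1221/5 ≈ -244.20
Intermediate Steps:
X(P, b) = (-5 + b)/(2*P) (X(P, b) = (b - 5)/(P + P) = (-5 + b)/((2*P)) = (-5 + b)*(1/(2*P)) = (-5 + b)/(2*P))
n = -33/10 (n = -4 - (-5 - 2)/(2*5) = -4 - (-7)/(2*5) = -4 - 1*(-7/10) = -4 + 7/10 = -33/10 ≈ -3.3000)
l = 74 (l = 3 + 71 = 74)
n*l = -33/10*74 = -1221/5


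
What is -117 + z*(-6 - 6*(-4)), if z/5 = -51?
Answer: -4707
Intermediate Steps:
z = -255 (z = 5*(-51) = -255)
-117 + z*(-6 - 6*(-4)) = -117 - 255*(-6 - 6*(-4)) = -117 - 255*(-6 + 24) = -117 - 255*18 = -117 - 4590 = -4707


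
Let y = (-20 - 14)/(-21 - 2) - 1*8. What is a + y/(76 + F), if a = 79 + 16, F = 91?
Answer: 364745/3841 ≈ 94.961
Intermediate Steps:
a = 95
y = -150/23 (y = -34/(-23) - 8 = -34*(-1/23) - 8 = 34/23 - 8 = -150/23 ≈ -6.5217)
a + y/(76 + F) = 95 - 150/23/(76 + 91) = 95 - 150/23/167 = 95 + (1/167)*(-150/23) = 95 - 150/3841 = 364745/3841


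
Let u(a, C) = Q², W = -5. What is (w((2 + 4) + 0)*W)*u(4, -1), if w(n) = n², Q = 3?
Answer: -1620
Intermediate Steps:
u(a, C) = 9 (u(a, C) = 3² = 9)
(w((2 + 4) + 0)*W)*u(4, -1) = (((2 + 4) + 0)²*(-5))*9 = ((6 + 0)²*(-5))*9 = (6²*(-5))*9 = (36*(-5))*9 = -180*9 = -1620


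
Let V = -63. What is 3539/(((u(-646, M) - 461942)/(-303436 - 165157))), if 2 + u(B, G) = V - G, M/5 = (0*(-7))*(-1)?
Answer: 1658350627/462007 ≈ 3589.4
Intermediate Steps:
M = 0 (M = 5*((0*(-7))*(-1)) = 5*(0*(-1)) = 5*0 = 0)
u(B, G) = -65 - G (u(B, G) = -2 + (-63 - G) = -65 - G)
3539/(((u(-646, M) - 461942)/(-303436 - 165157))) = 3539/((((-65 - 1*0) - 461942)/(-303436 - 165157))) = 3539/((((-65 + 0) - 461942)/(-468593))) = 3539/(((-65 - 461942)*(-1/468593))) = 3539/((-462007*(-1/468593))) = 3539/(462007/468593) = 3539*(468593/462007) = 1658350627/462007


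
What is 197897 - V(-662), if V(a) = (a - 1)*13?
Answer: 206516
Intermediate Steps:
V(a) = -13 + 13*a (V(a) = (-1 + a)*13 = -13 + 13*a)
197897 - V(-662) = 197897 - (-13 + 13*(-662)) = 197897 - (-13 - 8606) = 197897 - 1*(-8619) = 197897 + 8619 = 206516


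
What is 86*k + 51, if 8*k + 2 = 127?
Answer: 5579/4 ≈ 1394.8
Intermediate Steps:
k = 125/8 (k = -¼ + (⅛)*127 = -¼ + 127/8 = 125/8 ≈ 15.625)
86*k + 51 = 86*(125/8) + 51 = 5375/4 + 51 = 5579/4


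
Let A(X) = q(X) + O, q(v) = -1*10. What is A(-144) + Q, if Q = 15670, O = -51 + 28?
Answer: 15637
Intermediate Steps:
q(v) = -10
O = -23
A(X) = -33 (A(X) = -10 - 23 = -33)
A(-144) + Q = -33 + 15670 = 15637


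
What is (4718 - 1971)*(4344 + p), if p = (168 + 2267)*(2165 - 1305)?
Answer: 5764425668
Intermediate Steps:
p = 2094100 (p = 2435*860 = 2094100)
(4718 - 1971)*(4344 + p) = (4718 - 1971)*(4344 + 2094100) = 2747*2098444 = 5764425668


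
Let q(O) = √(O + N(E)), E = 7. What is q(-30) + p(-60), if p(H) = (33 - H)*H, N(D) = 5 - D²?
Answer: -5580 + I*√74 ≈ -5580.0 + 8.6023*I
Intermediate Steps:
q(O) = √(-44 + O) (q(O) = √(O + (5 - 1*7²)) = √(O + (5 - 1*49)) = √(O + (5 - 49)) = √(O - 44) = √(-44 + O))
p(H) = H*(33 - H)
q(-30) + p(-60) = √(-44 - 30) - 60*(33 - 1*(-60)) = √(-74) - 60*(33 + 60) = I*√74 - 60*93 = I*√74 - 5580 = -5580 + I*√74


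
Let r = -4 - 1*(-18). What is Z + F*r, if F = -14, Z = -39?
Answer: -235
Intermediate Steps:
r = 14 (r = -4 + 18 = 14)
Z + F*r = -39 - 14*14 = -39 - 196 = -235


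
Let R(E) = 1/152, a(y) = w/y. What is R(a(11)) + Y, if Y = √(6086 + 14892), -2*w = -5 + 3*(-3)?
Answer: 1/152 + √20978 ≈ 144.84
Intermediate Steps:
w = 7 (w = -(-5 + 3*(-3))/2 = -(-5 - 9)/2 = -½*(-14) = 7)
Y = √20978 ≈ 144.84
a(y) = 7/y
R(E) = 1/152
R(a(11)) + Y = 1/152 + √20978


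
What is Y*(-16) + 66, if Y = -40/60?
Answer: 230/3 ≈ 76.667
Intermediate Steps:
Y = -⅔ (Y = -40*1/60 = -⅔ ≈ -0.66667)
Y*(-16) + 66 = -⅔*(-16) + 66 = 32/3 + 66 = 230/3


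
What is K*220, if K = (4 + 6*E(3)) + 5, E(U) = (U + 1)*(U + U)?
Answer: 33660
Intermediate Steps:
E(U) = 2*U*(1 + U) (E(U) = (1 + U)*(2*U) = 2*U*(1 + U))
K = 153 (K = (4 + 6*(2*3*(1 + 3))) + 5 = (4 + 6*(2*3*4)) + 5 = (4 + 6*24) + 5 = (4 + 144) + 5 = 148 + 5 = 153)
K*220 = 153*220 = 33660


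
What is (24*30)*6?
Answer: 4320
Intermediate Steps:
(24*30)*6 = 720*6 = 4320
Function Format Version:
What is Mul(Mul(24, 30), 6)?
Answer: 4320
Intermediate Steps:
Mul(Mul(24, 30), 6) = Mul(720, 6) = 4320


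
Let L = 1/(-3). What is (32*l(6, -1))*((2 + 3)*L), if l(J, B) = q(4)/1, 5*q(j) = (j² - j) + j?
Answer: -512/3 ≈ -170.67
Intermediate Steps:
q(j) = j²/5 (q(j) = ((j² - j) + j)/5 = j²/5)
L = -⅓ ≈ -0.33333
l(J, B) = 16/5 (l(J, B) = ((⅕)*4²)/1 = ((⅕)*16)*1 = (16/5)*1 = 16/5)
(32*l(6, -1))*((2 + 3)*L) = (32*(16/5))*((2 + 3)*(-⅓)) = 512*(5*(-⅓))/5 = (512/5)*(-5/3) = -512/3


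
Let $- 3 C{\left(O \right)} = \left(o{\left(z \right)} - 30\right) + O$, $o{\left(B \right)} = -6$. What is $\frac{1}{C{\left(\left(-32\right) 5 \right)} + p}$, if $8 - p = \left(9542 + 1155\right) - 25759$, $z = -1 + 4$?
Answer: $\frac{3}{45406} \approx 6.6071 \cdot 10^{-5}$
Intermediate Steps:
$z = 3$
$C{\left(O \right)} = 12 - \frac{O}{3}$ ($C{\left(O \right)} = - \frac{\left(-6 - 30\right) + O}{3} = - \frac{-36 + O}{3} = 12 - \frac{O}{3}$)
$p = 15070$ ($p = 8 - \left(\left(9542 + 1155\right) - 25759\right) = 8 - \left(10697 - 25759\right) = 8 - -15062 = 8 + 15062 = 15070$)
$\frac{1}{C{\left(\left(-32\right) 5 \right)} + p} = \frac{1}{\left(12 - \frac{\left(-32\right) 5}{3}\right) + 15070} = \frac{1}{\left(12 - - \frac{160}{3}\right) + 15070} = \frac{1}{\left(12 + \frac{160}{3}\right) + 15070} = \frac{1}{\frac{196}{3} + 15070} = \frac{1}{\frac{45406}{3}} = \frac{3}{45406}$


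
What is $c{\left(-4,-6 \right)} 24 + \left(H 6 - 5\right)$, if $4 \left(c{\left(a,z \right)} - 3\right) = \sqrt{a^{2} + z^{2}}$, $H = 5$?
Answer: $97 + 12 \sqrt{13} \approx 140.27$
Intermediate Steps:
$c{\left(a,z \right)} = 3 + \frac{\sqrt{a^{2} + z^{2}}}{4}$
$c{\left(-4,-6 \right)} 24 + \left(H 6 - 5\right) = \left(3 + \frac{\sqrt{\left(-4\right)^{2} + \left(-6\right)^{2}}}{4}\right) 24 + \left(5 \cdot 6 - 5\right) = \left(3 + \frac{\sqrt{16 + 36}}{4}\right) 24 + \left(30 - 5\right) = \left(3 + \frac{\sqrt{52}}{4}\right) 24 + 25 = \left(3 + \frac{2 \sqrt{13}}{4}\right) 24 + 25 = \left(3 + \frac{\sqrt{13}}{2}\right) 24 + 25 = \left(72 + 12 \sqrt{13}\right) + 25 = 97 + 12 \sqrt{13}$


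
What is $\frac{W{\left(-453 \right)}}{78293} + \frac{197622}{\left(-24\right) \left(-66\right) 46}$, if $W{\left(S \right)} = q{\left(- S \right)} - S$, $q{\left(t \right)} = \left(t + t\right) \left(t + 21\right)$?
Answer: $\frac{2599801903}{316930064} \approx 8.2031$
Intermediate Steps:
$q{\left(t \right)} = 2 t \left(21 + t\right)$
$W{\left(S \right)} = - S - 2 S \left(21 - S\right)$ ($W{\left(S \right)} = 2 \left(- S\right) \left(21 - S\right) - S = - 2 S \left(21 - S\right) - S = - S - 2 S \left(21 - S\right)$)
$\frac{W{\left(-453 \right)}}{78293} + \frac{197622}{\left(-24\right) \left(-66\right) 46} = \frac{\left(-453\right) \left(-43 + 2 \left(-453\right)\right)}{78293} + \frac{197622}{\left(-24\right) \left(-66\right) 46} = - 453 \left(-43 - 906\right) \frac{1}{78293} + \frac{197622}{1584 \cdot 46} = \left(-453\right) \left(-949\right) \frac{1}{78293} + \frac{197622}{72864} = 429897 \cdot \frac{1}{78293} + 197622 \cdot \frac{1}{72864} = \frac{429897}{78293} + \frac{10979}{4048} = \frac{2599801903}{316930064}$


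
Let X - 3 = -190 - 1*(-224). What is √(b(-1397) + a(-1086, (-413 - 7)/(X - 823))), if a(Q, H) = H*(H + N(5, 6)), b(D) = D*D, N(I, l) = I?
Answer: 3*√3721290311/131 ≈ 1397.0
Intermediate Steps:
b(D) = D²
X = 37 (X = 3 + (-190 - 1*(-224)) = 3 + (-190 + 224) = 3 + 34 = 37)
a(Q, H) = H*(5 + H) (a(Q, H) = H*(H + 5) = H*(5 + H))
√(b(-1397) + a(-1086, (-413 - 7)/(X - 823))) = √((-1397)² + ((-413 - 7)/(37 - 823))*(5 + (-413 - 7)/(37 - 823))) = √(1951609 + (-420/(-786))*(5 - 420/(-786))) = √(1951609 + (-420*(-1/786))*(5 - 420*(-1/786))) = √(1951609 + 70*(5 + 70/131)/131) = √(1951609 + (70/131)*(725/131)) = √(1951609 + 50750/17161) = √(33491612799/17161) = 3*√3721290311/131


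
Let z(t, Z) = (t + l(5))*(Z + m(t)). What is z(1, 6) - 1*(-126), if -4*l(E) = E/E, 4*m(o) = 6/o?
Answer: 1053/8 ≈ 131.63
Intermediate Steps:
m(o) = 3/(2*o) (m(o) = (6/o)/4 = 3/(2*o))
l(E) = -¼ (l(E) = -E/(4*E) = -¼*1 = -¼)
z(t, Z) = (-¼ + t)*(Z + 3/(2*t)) (z(t, Z) = (t - ¼)*(Z + 3/(2*t)) = (-¼ + t)*(Z + 3/(2*t)))
z(1, 6) - 1*(-126) = (3/2 - 3/8/1 - ¼*6 + 6*1) - 1*(-126) = (3/2 - 3/8*1 - 3/2 + 6) + 126 = (3/2 - 3/8 - 3/2 + 6) + 126 = 45/8 + 126 = 1053/8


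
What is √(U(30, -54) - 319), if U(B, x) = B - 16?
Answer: I*√305 ≈ 17.464*I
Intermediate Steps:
U(B, x) = -16 + B
√(U(30, -54) - 319) = √((-16 + 30) - 319) = √(14 - 319) = √(-305) = I*√305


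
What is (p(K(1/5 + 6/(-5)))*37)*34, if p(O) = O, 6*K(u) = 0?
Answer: 0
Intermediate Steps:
K(u) = 0 (K(u) = (⅙)*0 = 0)
(p(K(1/5 + 6/(-5)))*37)*34 = (0*37)*34 = 0*34 = 0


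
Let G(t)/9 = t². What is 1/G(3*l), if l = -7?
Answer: 1/3969 ≈ 0.00025195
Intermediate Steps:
G(t) = 9*t²
1/G(3*l) = 1/(9*(3*(-7))²) = 1/(9*(-21)²) = 1/(9*441) = 1/3969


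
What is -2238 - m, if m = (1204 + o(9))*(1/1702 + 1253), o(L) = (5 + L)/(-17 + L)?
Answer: -10270943367/6808 ≈ -1.5087e+6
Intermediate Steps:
o(L) = (5 + L)/(-17 + L)
m = 10255707063/6808 (m = (1204 + (5 + 9)/(-17 + 9))*(1/1702 + 1253) = (1204 + 14/(-8))*(1/1702 + 1253) = (1204 - ⅛*14)*(2132607/1702) = (1204 - 7/4)*(2132607/1702) = (4809/4)*(2132607/1702) = 10255707063/6808 ≈ 1.5064e+6)
-2238 - m = -2238 - 1*10255707063/6808 = -2238 - 10255707063/6808 = -10270943367/6808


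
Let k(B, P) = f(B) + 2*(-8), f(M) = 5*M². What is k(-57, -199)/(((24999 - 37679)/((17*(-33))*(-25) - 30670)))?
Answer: 54026341/2536 ≈ 21304.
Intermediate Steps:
k(B, P) = -16 + 5*B² (k(B, P) = 5*B² + 2*(-8) = 5*B² - 16 = -16 + 5*B²)
k(-57, -199)/(((24999 - 37679)/((17*(-33))*(-25) - 30670))) = (-16 + 5*(-57)²)/(((24999 - 37679)/((17*(-33))*(-25) - 30670))) = (-16 + 5*3249)/((-12680/(-561*(-25) - 30670))) = (-16 + 16245)/((-12680/(14025 - 30670))) = 16229/((-12680/(-16645))) = 16229/((-12680*(-1/16645))) = 16229/(2536/3329) = 16229*(3329/2536) = 54026341/2536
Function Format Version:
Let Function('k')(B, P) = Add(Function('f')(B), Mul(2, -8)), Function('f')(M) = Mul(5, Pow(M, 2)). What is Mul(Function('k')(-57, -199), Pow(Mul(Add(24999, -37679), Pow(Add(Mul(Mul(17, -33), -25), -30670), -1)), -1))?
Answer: Rational(54026341, 2536) ≈ 21304.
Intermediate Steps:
Function('k')(B, P) = Add(-16, Mul(5, Pow(B, 2))) (Function('k')(B, P) = Add(Mul(5, Pow(B, 2)), Mul(2, -8)) = Add(Mul(5, Pow(B, 2)), -16) = Add(-16, Mul(5, Pow(B, 2))))
Mul(Function('k')(-57, -199), Pow(Mul(Add(24999, -37679), Pow(Add(Mul(Mul(17, -33), -25), -30670), -1)), -1)) = Mul(Add(-16, Mul(5, Pow(-57, 2))), Pow(Mul(Add(24999, -37679), Pow(Add(Mul(Mul(17, -33), -25), -30670), -1)), -1)) = Mul(Add(-16, Mul(5, 3249)), Pow(Mul(-12680, Pow(Add(Mul(-561, -25), -30670), -1)), -1)) = Mul(Add(-16, 16245), Pow(Mul(-12680, Pow(Add(14025, -30670), -1)), -1)) = Mul(16229, Pow(Mul(-12680, Pow(-16645, -1)), -1)) = Mul(16229, Pow(Mul(-12680, Rational(-1, 16645)), -1)) = Mul(16229, Pow(Rational(2536, 3329), -1)) = Mul(16229, Rational(3329, 2536)) = Rational(54026341, 2536)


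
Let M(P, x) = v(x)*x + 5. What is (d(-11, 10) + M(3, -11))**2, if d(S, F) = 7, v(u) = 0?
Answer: 144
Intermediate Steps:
M(P, x) = 5 (M(P, x) = 0*x + 5 = 0 + 5 = 5)
(d(-11, 10) + M(3, -11))**2 = (7 + 5)**2 = 12**2 = 144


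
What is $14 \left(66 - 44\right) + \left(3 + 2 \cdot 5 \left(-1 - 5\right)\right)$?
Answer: $251$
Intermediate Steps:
$14 \left(66 - 44\right) + \left(3 + 2 \cdot 5 \left(-1 - 5\right)\right) = 14 \cdot 22 + \left(3 + 10 \left(-1 - 5\right)\right) = 308 + \left(3 + 10 \left(-6\right)\right) = 308 + \left(3 - 60\right) = 308 - 57 = 251$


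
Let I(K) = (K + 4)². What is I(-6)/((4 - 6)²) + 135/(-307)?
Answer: 172/307 ≈ 0.56026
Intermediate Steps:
I(K) = (4 + K)²
I(-6)/((4 - 6)²) + 135/(-307) = (4 - 6)²/((4 - 6)²) + 135/(-307) = (-2)²/((-2)²) + 135*(-1/307) = 4/4 - 135/307 = 4*(¼) - 135/307 = 1 - 135/307 = 172/307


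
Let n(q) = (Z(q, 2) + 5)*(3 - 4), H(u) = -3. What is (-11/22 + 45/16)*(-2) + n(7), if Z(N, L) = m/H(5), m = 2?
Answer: -215/24 ≈ -8.9583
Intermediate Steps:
Z(N, L) = -2/3 (Z(N, L) = 2/(-3) = 2*(-1/3) = -2/3)
n(q) = -13/3 (n(q) = (-2/3 + 5)*(3 - 4) = (13/3)*(-1) = -13/3)
(-11/22 + 45/16)*(-2) + n(7) = (-11/22 + 45/16)*(-2) - 13/3 = (-11*1/22 + 45*(1/16))*(-2) - 13/3 = (-1/2 + 45/16)*(-2) - 13/3 = (37/16)*(-2) - 13/3 = -37/8 - 13/3 = -215/24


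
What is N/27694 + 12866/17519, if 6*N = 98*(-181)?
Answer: 913557001/1455513558 ≈ 0.62765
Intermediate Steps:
N = -8869/3 (N = (98*(-181))/6 = (1/6)*(-17738) = -8869/3 ≈ -2956.3)
N/27694 + 12866/17519 = -8869/3/27694 + 12866/17519 = -8869/3*1/27694 + 12866*(1/17519) = -8869/83082 + 12866/17519 = 913557001/1455513558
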